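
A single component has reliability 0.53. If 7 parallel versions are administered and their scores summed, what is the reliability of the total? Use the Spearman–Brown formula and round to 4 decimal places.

ρ_k = kρ / (1 + (k−1)ρ) = 7·0.53 / (1 + 6·0.53) = 3.710 / 4.180 = 0.8876.

0.8876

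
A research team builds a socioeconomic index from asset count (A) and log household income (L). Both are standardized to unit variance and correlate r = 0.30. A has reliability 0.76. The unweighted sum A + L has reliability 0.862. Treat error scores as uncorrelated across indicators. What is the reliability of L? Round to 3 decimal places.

Var(A+L) = 2 + 2·0.30 = 2.600.
True-score variance = ρ_A + ρ_L + 2·0.30, so 0.862 = (0.76 + ρ_L + 0.60) / 2.600.
ρ_L = 0.862·2.600 − 0.76 − 0.60 = 0.881.

0.881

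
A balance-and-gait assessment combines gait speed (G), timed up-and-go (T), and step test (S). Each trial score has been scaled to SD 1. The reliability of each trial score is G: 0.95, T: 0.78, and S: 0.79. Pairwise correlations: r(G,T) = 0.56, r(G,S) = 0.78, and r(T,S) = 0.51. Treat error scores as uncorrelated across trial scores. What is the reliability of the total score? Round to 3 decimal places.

0.928

Var(G+T+S) = 3 + 2·[0.56 + 0.78 + 0.51] = 3 + 3.7 = 6.7.
With uncorrelated errors the cross-covariances are all true-score covariance, so they carry over unchanged; only the diagonal terms shrink to ρᵢσᵢ².
True-score variance = [0.95 + 0.78 + 0.79] + 3.7 = 2.52 + 3.7 = 6.22.
Reliability = 6.22 / 6.7 = 0.928.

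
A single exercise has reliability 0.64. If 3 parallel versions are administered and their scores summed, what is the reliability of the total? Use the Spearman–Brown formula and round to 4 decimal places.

ρ_k = kρ / (1 + (k−1)ρ) = 3·0.64 / (1 + 2·0.64) = 1.920 / 2.280 = 0.8421.

0.8421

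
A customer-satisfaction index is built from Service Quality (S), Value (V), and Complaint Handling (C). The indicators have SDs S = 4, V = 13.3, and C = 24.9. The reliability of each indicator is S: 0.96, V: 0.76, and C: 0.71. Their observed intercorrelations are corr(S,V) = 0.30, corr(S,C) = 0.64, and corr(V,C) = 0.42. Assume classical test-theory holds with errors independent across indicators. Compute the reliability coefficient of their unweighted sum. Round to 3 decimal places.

Var(S+V+C) = 4² + 13.3² + 24.9² + 2·[4·13.3·0.30 + 4·24.9·0.64 + 13.3·24.9·0.42] = 812.9 + 437.591 = 1250.49.
Because errors are independent across components, Cov(Tᵢ,Tⱼ) = Cov(Xᵢ,Xⱼ); the off-diagonal part of the true-score variance is the same as above.
True-score variance = [4²·0.96 + 13.3²·0.76 + 24.9²·0.71] + 437.591 = 590.003 + 437.591 = 1027.59.
Reliability = 1027.59 / 1250.49 = 0.822.

0.822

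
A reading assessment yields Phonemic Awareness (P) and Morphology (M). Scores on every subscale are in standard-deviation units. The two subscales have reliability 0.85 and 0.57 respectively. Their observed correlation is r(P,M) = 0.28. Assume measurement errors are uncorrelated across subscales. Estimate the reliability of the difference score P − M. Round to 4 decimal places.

Var(P−M) = 1 + 1 − 2·0.28 = 2 − 0.56 = 1.44.
Under uncorrelated errors the observed covariances equal the true-score covariances, so only the own-variance terms attenuate.
True-score variance = [0.85 + 0.57] − 0.56 = 1.42 − 0.56 = 0.86.
Reliability = 0.86 / 1.44 = 0.5972.

0.5972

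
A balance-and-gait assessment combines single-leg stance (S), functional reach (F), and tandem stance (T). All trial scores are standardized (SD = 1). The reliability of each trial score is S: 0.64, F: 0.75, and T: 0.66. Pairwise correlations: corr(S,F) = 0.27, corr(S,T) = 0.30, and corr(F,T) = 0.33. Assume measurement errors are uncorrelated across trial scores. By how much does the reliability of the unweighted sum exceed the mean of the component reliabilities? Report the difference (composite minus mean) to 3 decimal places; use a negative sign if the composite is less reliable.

Var(sum) = 3 + 1.8 = 4.8; true-score variance = 2.05 + 1.8 = 3.85; composite reliability = 0.8021.
Mean component reliability = 0.6833.
Difference = 0.8021 − 0.6833 = 0.119.

0.119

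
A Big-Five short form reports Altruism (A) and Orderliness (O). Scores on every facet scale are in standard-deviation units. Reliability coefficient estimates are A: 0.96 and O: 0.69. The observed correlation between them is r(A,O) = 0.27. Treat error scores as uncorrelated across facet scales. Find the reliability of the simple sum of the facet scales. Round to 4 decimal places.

0.8622

Var(A+O) = 2 + 2·[0.27] = 2 + 0.54 = 2.54.
Because errors are independent across components, Cov(Tᵢ,Tⱼ) = Cov(Xᵢ,Xⱼ); the off-diagonal part of the true-score variance is the same as above.
True-score variance = [0.96 + 0.69] + 0.54 = 1.65 + 0.54 = 2.19.
Reliability = 2.19 / 2.54 = 0.8622.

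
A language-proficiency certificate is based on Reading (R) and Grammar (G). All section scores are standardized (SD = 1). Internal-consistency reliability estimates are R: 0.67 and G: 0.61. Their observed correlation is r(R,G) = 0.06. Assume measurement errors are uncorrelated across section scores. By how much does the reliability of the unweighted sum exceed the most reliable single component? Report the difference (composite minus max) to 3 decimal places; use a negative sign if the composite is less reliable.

Var(sum) = 2 + 0.12 = 2.12; true-score variance = 1.28 + 0.12 = 1.4; composite reliability = 0.6604.
Max component reliability = 0.6700.
Difference = 0.6604 − 0.6700 = -0.010.

-0.010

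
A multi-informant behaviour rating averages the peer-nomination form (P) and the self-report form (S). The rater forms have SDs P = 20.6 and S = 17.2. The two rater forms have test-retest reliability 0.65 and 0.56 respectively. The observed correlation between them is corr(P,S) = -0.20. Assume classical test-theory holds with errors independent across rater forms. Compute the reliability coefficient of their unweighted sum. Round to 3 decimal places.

0.518

Var(P+S) = 20.6² + 17.2² + 2·[20.6·17.2·(-0.20)] = 720.2 − 141.728 = 578.472.
Because errors are independent across components, Cov(Tᵢ,Tⱼ) = Cov(Xᵢ,Xⱼ); the off-diagonal part of the true-score variance is the same as above.
True-score variance = [20.6²·0.65 + 17.2²·0.56] − 141.728 = 441.504 − 141.728 = 299.776.
Reliability = 299.776 / 578.472 = 0.518.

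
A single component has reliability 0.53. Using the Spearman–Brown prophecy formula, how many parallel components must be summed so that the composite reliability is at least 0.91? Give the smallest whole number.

k ≥ ρ*(1−ρ₁)/(ρ₁(1−ρ*)) = 0.91·0.47 / (0.53·0.09) = 8.966.
Smallest integer k = 9.

9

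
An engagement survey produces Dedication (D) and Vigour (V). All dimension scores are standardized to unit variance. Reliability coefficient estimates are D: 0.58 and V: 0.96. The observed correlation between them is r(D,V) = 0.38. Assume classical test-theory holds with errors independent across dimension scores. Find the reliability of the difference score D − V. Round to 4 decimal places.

0.6290

Var(D−V) = 1 + 1 − 2·0.38 = 2 − 0.76 = 1.24.
With uncorrelated errors the cross-covariances are all true-score covariance, so they carry over unchanged; only the diagonal terms shrink to ρᵢσᵢ².
True-score variance = [0.58 + 0.96] − 0.76 = 1.54 − 0.76 = 0.78.
Reliability = 0.78 / 1.24 = 0.6290.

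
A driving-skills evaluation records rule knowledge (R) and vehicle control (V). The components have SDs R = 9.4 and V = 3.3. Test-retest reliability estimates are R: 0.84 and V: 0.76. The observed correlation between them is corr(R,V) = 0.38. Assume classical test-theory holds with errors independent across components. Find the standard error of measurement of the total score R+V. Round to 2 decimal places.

Var(total) = 99.25 + 23.5752 = 122.825.
True-score variance = 82.4988 + 23.5752 = 106.074, so reliability = 0.8636.
Error variance = 122.825 − 106.074 = 16.7512; SEM = √16.7512 = 4.09.

4.09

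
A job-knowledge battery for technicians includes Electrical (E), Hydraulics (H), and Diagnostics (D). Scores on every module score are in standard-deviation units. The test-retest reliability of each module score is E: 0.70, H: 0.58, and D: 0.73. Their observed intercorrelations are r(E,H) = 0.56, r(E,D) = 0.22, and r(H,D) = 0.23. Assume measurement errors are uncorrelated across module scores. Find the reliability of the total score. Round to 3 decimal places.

0.803

Var(E+H+D) = 3 + 2·[0.56 + 0.22 + 0.23] = 3 + 2.02 = 5.02.
Because errors are independent across components, Cov(Tᵢ,Tⱼ) = Cov(Xᵢ,Xⱼ); the off-diagonal part of the true-score variance is the same as above.
True-score variance = [0.70 + 0.58 + 0.73] + 2.02 = 2.01 + 2.02 = 4.03.
Reliability = 4.03 / 5.02 = 0.803.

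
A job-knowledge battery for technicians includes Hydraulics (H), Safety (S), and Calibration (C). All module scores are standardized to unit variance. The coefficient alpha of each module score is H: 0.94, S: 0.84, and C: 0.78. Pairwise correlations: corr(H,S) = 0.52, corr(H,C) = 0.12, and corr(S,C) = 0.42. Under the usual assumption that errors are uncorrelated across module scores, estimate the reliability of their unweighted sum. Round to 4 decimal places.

0.9141

Var(H+S+C) = 3 + 2·[0.52 + 0.12 + 0.42] = 3 + 2.12 = 5.12.
Because errors are independent across components, Cov(Tᵢ,Tⱼ) = Cov(Xᵢ,Xⱼ); the off-diagonal part of the true-score variance is the same as above.
True-score variance = [0.94 + 0.84 + 0.78] + 2.12 = 2.56 + 2.12 = 4.68.
Reliability = 4.68 / 5.12 = 0.9141.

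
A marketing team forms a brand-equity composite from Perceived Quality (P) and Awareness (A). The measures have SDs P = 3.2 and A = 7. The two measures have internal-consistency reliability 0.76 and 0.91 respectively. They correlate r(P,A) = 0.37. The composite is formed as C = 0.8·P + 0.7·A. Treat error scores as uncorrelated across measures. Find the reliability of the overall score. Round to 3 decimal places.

Var(C) = 0.8²·3.2² + 0.7²·7² + 2·[0.56·3.2·7·0.37] = 30.5636 + 9.28256 = 39.8462.
Under uncorrelated errors the observed covariances equal the true-score covariances, so only the own-variance terms attenuate.
True-score variance = [0.8²·3.2²·0.76 + 0.7²·7²·0.91] + 9.28256 = 26.8298 + 9.28256 = 36.1124.
Reliability = 36.1124 / 39.8462 = 0.906.

0.906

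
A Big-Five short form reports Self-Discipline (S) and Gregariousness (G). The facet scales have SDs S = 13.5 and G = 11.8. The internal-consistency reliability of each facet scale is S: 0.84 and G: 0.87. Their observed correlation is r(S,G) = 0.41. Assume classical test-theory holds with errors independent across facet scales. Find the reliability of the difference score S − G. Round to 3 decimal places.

0.752

Var(S−G) = 13.5² + 11.8² − 2·13.5·11.8·0.41 = 321.49 − 130.626 = 190.864.
With uncorrelated errors the cross-covariances are all true-score covariance, so they carry over unchanged; only the diagonal terms shrink to ρᵢσᵢ².
True-score variance = [13.5²·0.84 + 11.8²·0.87] − 130.626 = 274.229 − 130.626 = 143.603.
Reliability = 143.603 / 190.864 = 0.752.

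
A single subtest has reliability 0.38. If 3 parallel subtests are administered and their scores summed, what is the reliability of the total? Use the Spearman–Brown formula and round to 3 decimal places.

ρ_k = kρ / (1 + (k−1)ρ) = 3·0.38 / (1 + 2·0.38) = 1.140 / 1.760 = 0.648.

0.648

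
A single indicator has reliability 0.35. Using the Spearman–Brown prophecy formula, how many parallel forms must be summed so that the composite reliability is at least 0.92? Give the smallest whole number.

22

k ≥ ρ*(1−ρ₁)/(ρ₁(1−ρ*)) = 0.92·0.65 / (0.35·0.08) = 21.357.
Smallest integer k = 22.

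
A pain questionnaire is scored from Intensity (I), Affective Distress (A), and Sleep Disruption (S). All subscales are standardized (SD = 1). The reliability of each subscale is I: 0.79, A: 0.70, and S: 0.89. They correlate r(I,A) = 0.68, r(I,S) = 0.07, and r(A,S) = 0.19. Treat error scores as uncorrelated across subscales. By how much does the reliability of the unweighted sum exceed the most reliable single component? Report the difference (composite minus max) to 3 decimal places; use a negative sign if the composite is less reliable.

-0.017

Var(sum) = 3 + 1.88 = 4.88; true-score variance = 2.38 + 1.88 = 4.26; composite reliability = 0.8730.
Max component reliability = 0.8900.
Difference = 0.8730 − 0.8900 = -0.017.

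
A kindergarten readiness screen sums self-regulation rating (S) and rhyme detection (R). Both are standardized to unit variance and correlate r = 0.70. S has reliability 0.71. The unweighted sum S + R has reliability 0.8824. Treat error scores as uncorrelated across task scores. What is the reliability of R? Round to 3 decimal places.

Var(S+R) = 2 + 2·0.70 = 3.400.
True-score variance = ρ_S + ρ_R + 2·0.70, so 0.8824 = (0.71 + ρ_R + 1.40) / 3.400.
ρ_R = 0.8824·3.400 − 0.71 − 1.40 = 0.890.

0.890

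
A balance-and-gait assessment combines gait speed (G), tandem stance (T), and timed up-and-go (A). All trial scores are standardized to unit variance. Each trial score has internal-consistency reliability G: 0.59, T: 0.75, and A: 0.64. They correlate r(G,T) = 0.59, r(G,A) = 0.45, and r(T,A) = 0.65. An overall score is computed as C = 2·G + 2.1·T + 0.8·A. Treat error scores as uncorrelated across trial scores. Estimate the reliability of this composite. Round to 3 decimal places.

Var(C) = 2² + 2.1² + 0.8² + 2·[4.2·0.59 + 1.6·0.45 + 1.68·0.65] = 9.05 + 8.58 = 17.63.
Because errors are independent across components, Cov(Tᵢ,Tⱼ) = Cov(Xᵢ,Xⱼ); the off-diagonal part of the true-score variance is the same as above.
True-score variance = [2²·0.59 + 2.1²·0.75 + 0.8²·0.64] + 8.58 = 6.0771 + 8.58 = 14.6571.
Reliability = 14.6571 / 17.63 = 0.831.

0.831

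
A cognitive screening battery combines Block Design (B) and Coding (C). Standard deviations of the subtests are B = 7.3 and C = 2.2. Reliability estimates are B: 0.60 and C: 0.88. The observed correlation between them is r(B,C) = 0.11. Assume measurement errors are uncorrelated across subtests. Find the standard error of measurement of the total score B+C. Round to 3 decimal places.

4.679

Var(total) = 58.13 + 3.5332 = 61.6632.
True-score variance = 36.2332 + 3.5332 = 39.7664, so reliability = 0.6449.
Error variance = 61.6632 − 39.7664 = 21.8968; SEM = √21.8968 = 4.679.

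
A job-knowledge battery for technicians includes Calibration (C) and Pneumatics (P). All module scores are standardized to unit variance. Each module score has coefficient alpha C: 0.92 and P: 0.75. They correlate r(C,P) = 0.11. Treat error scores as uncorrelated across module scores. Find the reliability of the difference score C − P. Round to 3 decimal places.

Var(C−P) = 1 + 1 − 2·0.11 = 2 − 0.22 = 1.78.
Because errors are independent across components, Cov(Tᵢ,Tⱼ) = Cov(Xᵢ,Xⱼ); the off-diagonal part of the true-score variance is the same as above.
True-score variance = [0.92 + 0.75] − 0.22 = 1.67 − 0.22 = 1.45.
Reliability = 1.45 / 1.78 = 0.815.

0.815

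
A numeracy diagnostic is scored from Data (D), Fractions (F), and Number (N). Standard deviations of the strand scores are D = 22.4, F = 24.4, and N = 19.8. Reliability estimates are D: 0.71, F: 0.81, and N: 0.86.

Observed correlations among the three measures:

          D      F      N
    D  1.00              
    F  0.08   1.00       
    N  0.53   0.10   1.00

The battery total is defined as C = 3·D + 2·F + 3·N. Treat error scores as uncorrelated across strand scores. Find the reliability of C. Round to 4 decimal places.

0.8569

Var(C) = 3²·22.4² + 2²·24.4² + 3²·19.8² + 2·[6·22.4·24.4·0.08 + 9·22.4·19.8·0.53 + 6·24.4·19.8·0.10] = 10425.6 + 5335.62 = 15761.3.
Because errors are independent across components, Cov(Tᵢ,Tⱼ) = Cov(Xᵢ,Xⱼ); the off-diagonal part of the true-score variance is the same as above.
True-score variance = [3²·22.4²·0.71 + 2²·24.4²·0.81 + 3²·19.8²·0.86] + 5335.62 = 8169.6 + 5335.62 = 13505.2.
Reliability = 13505.2 / 15761.3 = 0.8569.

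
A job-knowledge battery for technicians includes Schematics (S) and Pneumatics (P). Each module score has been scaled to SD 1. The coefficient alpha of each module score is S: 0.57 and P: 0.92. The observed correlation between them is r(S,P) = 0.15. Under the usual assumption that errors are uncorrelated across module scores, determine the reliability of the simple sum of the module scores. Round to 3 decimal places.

0.778

Var(S+P) = 2 + 2·[0.15] = 2 + 0.3 = 2.3.
Because errors are independent across components, Cov(Tᵢ,Tⱼ) = Cov(Xᵢ,Xⱼ); the off-diagonal part of the true-score variance is the same as above.
True-score variance = [0.57 + 0.92] + 0.3 = 1.49 + 0.3 = 1.79.
Reliability = 1.79 / 2.3 = 0.778.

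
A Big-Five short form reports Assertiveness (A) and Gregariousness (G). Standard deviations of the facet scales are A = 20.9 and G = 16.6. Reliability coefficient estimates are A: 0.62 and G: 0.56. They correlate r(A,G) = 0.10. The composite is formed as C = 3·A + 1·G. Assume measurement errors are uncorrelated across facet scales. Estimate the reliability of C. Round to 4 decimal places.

Var(C) = 3²·20.9² + 16.6² + 2·[3·20.9·16.6·0.10] = 4206.85 + 208.164 = 4415.01.
Under uncorrelated errors the observed covariances equal the true-score covariances, so only the own-variance terms attenuate.
True-score variance = [3²·20.9²·0.62 + 16.6²·0.56] + 208.164 = 2591.71 + 208.164 = 2799.88.
Reliability = 2799.88 / 4415.01 = 0.6342.

0.6342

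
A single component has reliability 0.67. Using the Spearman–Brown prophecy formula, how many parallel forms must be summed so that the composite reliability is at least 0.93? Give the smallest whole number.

k ≥ ρ*(1−ρ₁)/(ρ₁(1−ρ*)) = 0.93·0.33 / (0.67·0.07) = 6.544.
Smallest integer k = 7.

7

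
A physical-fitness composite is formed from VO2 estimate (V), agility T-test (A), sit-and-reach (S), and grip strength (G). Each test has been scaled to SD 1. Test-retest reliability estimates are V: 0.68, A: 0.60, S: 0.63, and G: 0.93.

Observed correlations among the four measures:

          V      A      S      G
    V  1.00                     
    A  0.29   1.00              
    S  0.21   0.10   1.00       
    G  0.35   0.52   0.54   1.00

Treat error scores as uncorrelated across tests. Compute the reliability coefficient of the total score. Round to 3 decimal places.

Var(V+A+S+G) = 4 + 2·[0.29 + 0.21 + 0.35 + 0.10 + 0.52 + 0.54] = 4 + 4.02 = 8.02.
With uncorrelated errors the cross-covariances are all true-score covariance, so they carry over unchanged; only the diagonal terms shrink to ρᵢσᵢ².
True-score variance = [0.68 + 0.60 + 0.63 + 0.93] + 4.02 = 2.84 + 4.02 = 6.86.
Reliability = 6.86 / 8.02 = 0.855.

0.855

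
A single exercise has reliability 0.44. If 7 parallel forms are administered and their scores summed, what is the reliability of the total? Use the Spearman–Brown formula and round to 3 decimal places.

0.846

ρ_k = kρ / (1 + (k−1)ρ) = 7·0.44 / (1 + 6·0.44) = 3.080 / 3.640 = 0.846.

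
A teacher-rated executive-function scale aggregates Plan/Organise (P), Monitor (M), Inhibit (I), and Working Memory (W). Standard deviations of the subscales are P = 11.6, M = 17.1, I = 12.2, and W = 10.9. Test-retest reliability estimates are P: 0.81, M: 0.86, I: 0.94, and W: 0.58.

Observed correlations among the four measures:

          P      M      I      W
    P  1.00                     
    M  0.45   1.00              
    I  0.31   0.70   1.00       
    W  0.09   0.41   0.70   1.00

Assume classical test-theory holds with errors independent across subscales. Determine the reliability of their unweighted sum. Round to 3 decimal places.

0.922

Var(P+M+I+W) = 11.6² + 17.1² + 12.2² + 10.9² + 2·[11.6·17.1·0.45 + 11.6·12.2·0.31 + 11.6·10.9·0.09 + 17.1·12.2·0.70 + 17.1·10.9·0.41 + 12.2·10.9·0.70] = 694.62 + 920.105 = 1614.73.
With uncorrelated errors the cross-covariances are all true-score covariance, so they carry over unchanged; only the diagonal terms shrink to ρᵢσᵢ².
True-score variance = [11.6²·0.81 + 17.1²·0.86 + 12.2²·0.94 + 10.9²·0.58] + 920.105 = 569.286 + 920.105 = 1489.39.
Reliability = 1489.39 / 1614.73 = 0.922.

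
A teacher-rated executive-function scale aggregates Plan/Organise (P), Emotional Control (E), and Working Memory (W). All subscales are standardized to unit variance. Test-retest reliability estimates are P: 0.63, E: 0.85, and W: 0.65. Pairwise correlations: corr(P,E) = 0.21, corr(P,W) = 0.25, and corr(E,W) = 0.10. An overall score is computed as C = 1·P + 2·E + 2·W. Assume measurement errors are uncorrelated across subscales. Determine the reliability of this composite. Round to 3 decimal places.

0.796

Var(C) = 1 + 2² + 2² + 2·[2·0.21 + 2·0.25 + 4·0.10] = 9 + 2.64 = 11.64.
Because errors are independent across components, Cov(Tᵢ,Tⱼ) = Cov(Xᵢ,Xⱼ); the off-diagonal part of the true-score variance is the same as above.
True-score variance = [0.63 + 2²·0.85 + 2²·0.65] + 2.64 = 6.63 + 2.64 = 9.27.
Reliability = 9.27 / 11.64 = 0.796.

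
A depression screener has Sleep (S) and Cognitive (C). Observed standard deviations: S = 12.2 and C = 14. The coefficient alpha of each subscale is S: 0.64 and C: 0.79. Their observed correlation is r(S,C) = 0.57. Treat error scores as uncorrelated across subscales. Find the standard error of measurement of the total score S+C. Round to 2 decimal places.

Var(total) = 344.84 + 194.712 = 539.552.
True-score variance = 250.098 + 194.712 = 444.81, so reliability = 0.8244.
Error variance = 539.552 − 444.81 = 94.7424; SEM = √94.7424 = 9.73.

9.73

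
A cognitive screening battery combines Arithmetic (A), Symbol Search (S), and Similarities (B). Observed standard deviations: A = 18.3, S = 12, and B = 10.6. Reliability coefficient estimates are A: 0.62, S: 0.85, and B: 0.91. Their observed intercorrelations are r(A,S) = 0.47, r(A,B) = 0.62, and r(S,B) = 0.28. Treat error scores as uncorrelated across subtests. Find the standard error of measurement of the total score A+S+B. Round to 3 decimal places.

Var(total) = 591.25 + 518.191 = 1109.44.
True-score variance = 432.279 + 518.191 = 950.471, so reliability = 0.8567.
Error variance = 1109.44 − 950.471 = 158.971; SEM = √158.971 = 12.608.

12.608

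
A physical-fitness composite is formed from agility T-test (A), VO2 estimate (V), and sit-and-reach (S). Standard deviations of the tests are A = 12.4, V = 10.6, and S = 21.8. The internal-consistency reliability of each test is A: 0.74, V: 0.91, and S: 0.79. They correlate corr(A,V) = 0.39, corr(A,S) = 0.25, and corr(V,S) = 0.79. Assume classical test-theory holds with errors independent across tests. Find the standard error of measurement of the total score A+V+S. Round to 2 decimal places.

Var(total) = 741.36 + 602.79 = 1344.15.
True-score variance = 591.47 + 602.79 = 1194.26, so reliability = 0.8885.
Error variance = 1344.15 − 1194.26 = 149.89; SEM = √149.89 = 12.24.

12.24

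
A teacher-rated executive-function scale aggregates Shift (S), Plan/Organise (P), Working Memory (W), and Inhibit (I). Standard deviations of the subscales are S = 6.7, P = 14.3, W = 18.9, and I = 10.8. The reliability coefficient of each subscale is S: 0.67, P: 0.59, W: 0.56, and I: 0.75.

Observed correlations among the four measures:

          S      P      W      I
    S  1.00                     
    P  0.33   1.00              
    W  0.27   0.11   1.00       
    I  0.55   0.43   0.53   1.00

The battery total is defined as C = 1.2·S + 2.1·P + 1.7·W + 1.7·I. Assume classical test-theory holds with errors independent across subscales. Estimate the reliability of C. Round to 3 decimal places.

Var(C) = 1.2²·6.7² + 2.1²·14.3² + 1.7²·18.9² + 1.7²·10.8² + 2·[2.52·6.7·14.3·0.33 + 2.04·6.7·18.9·0.27 + 2.04·6.7·10.8·0.55 + 3.57·14.3·18.9·0.11 + 3.57·14.3·10.8·0.43 + 2.89·18.9·10.8·0.53] = 2335.87 + 1772.96 = 4108.82.
Because errors are independent across components, Cov(Tᵢ,Tⱼ) = Cov(Xᵢ,Xⱼ); the off-diagonal part of the true-score variance is the same as above.
True-score variance = [1.2²·6.7²·0.67 + 2.1²·14.3²·0.59 + 1.7²·18.9²·0.56 + 1.7²·10.8²·0.75] + 1772.96 = 1406.3 + 1772.96 = 3179.25.
Reliability = 3179.25 / 4108.82 = 0.774.

0.774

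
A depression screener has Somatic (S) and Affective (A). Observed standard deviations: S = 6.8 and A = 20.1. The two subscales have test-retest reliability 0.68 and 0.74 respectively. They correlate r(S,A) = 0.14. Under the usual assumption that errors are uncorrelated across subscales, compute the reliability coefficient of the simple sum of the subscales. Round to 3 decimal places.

Var(S+A) = 6.8² + 20.1² + 2·[6.8·20.1·0.14] = 450.25 + 38.2704 = 488.52.
Because errors are independent across components, Cov(Tᵢ,Tⱼ) = Cov(Xᵢ,Xⱼ); the off-diagonal part of the true-score variance is the same as above.
True-score variance = [6.8²·0.68 + 20.1²·0.74] + 38.2704 = 330.411 + 38.2704 = 368.681.
Reliability = 368.681 / 488.52 = 0.755.

0.755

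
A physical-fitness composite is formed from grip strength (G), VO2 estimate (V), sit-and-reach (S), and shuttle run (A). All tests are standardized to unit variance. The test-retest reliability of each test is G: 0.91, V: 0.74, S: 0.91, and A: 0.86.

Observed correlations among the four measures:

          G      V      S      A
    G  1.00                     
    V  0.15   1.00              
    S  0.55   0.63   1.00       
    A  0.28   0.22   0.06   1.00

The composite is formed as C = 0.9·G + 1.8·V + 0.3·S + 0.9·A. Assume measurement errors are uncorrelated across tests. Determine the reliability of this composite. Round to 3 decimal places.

0.864

Var(C) = 0.9² + 1.8² + 0.3² + 0.9² + 2·[1.62·0.15 + 0.27·0.55 + 0.81·0.28 + 0.54·0.63 + 1.62·0.22 + 0.27·0.06] = 4.95 + 2.6622 = 7.6122.
Under uncorrelated errors the observed covariances equal the true-score covariances, so only the own-variance terms attenuate.
True-score variance = [0.9²·0.91 + 1.8²·0.74 + 0.3²·0.91 + 0.9²·0.86] + 2.6622 = 3.9132 + 2.6622 = 6.5754.
Reliability = 6.5754 / 7.6122 = 0.864.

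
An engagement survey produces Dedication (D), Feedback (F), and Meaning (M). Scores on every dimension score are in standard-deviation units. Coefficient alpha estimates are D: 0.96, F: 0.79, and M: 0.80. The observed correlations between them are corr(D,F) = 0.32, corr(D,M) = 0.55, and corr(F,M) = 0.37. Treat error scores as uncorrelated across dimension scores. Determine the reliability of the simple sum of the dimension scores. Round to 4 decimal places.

0.9179

Var(D+F+M) = 3 + 2·[0.32 + 0.55 + 0.37] = 3 + 2.48 = 5.48.
With uncorrelated errors the cross-covariances are all true-score covariance, so they carry over unchanged; only the diagonal terms shrink to ρᵢσᵢ².
True-score variance = [0.96 + 0.79 + 0.80] + 2.48 = 2.55 + 2.48 = 5.03.
Reliability = 5.03 / 5.48 = 0.9179.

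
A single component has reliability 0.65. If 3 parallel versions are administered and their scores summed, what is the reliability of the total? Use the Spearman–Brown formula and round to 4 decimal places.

ρ_k = kρ / (1 + (k−1)ρ) = 3·0.65 / (1 + 2·0.65) = 1.950 / 2.300 = 0.8478.

0.8478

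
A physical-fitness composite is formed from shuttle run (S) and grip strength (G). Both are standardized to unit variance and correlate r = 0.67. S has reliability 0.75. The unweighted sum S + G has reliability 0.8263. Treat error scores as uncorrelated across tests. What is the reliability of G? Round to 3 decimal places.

Var(S+G) = 2 + 2·0.67 = 3.340.
True-score variance = ρ_S + ρ_G + 2·0.67, so 0.8263 = (0.75 + ρ_G + 1.34) / 3.340.
ρ_G = 0.8263·3.340 − 0.75 − 1.34 = 0.670.

0.670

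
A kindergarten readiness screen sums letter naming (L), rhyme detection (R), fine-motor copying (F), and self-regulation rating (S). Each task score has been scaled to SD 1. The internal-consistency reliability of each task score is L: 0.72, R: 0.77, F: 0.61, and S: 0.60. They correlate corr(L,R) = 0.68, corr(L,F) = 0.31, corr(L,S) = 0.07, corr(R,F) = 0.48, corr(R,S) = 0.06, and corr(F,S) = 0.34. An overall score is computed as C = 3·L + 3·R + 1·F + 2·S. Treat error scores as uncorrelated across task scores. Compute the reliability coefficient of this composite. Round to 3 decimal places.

Var(C) = 3² + 3² + 1 + 2² + 2·[9·0.68 + 3·0.31 + 6·0.07 + 3·0.48 + 6·0.06 + 2·0.34] = 23 + 19.9 = 42.9.
With uncorrelated errors the cross-covariances are all true-score covariance, so they carry over unchanged; only the diagonal terms shrink to ρᵢσᵢ².
True-score variance = [3²·0.72 + 3²·0.77 + 0.61 + 2²·0.60] + 19.9 = 16.42 + 19.9 = 36.32.
Reliability = 36.32 / 42.9 = 0.847.

0.847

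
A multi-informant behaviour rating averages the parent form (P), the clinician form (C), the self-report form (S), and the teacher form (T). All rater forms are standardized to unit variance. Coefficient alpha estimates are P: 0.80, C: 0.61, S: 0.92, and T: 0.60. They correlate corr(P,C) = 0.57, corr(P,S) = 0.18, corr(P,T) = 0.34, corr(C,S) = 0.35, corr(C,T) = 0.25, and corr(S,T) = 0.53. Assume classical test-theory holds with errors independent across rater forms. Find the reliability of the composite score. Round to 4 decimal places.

Var(P+C+S+T) = 4 + 2·[0.57 + 0.18 + 0.34 + 0.35 + 0.25 + 0.53] = 4 + 4.44 = 8.44.
With uncorrelated errors the cross-covariances are all true-score covariance, so they carry over unchanged; only the diagonal terms shrink to ρᵢσᵢ².
True-score variance = [0.80 + 0.61 + 0.92 + 0.60] + 4.44 = 2.93 + 4.44 = 7.37.
Reliability = 7.37 / 8.44 = 0.8732.

0.8732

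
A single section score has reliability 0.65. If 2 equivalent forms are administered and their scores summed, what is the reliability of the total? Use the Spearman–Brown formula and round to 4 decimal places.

0.7879

ρ_k = kρ / (1 + (k−1)ρ) = 2·0.65 / (1 + 1·0.65) = 1.300 / 1.650 = 0.7879.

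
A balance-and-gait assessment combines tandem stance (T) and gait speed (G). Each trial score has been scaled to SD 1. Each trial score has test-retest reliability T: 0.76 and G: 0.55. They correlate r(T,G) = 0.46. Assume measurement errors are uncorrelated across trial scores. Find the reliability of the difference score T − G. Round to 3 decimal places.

Var(T−G) = 1 + 1 − 2·0.46 = 2 − 0.92 = 1.08.
With uncorrelated errors the cross-covariances are all true-score covariance, so they carry over unchanged; only the diagonal terms shrink to ρᵢσᵢ².
True-score variance = [0.76 + 0.55] − 0.92 = 1.31 − 0.92 = 0.39.
Reliability = 0.39 / 1.08 = 0.361.

0.361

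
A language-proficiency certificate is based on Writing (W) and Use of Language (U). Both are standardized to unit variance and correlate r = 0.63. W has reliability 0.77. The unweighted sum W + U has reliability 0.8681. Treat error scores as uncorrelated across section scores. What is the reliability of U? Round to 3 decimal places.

Var(W+U) = 2 + 2·0.63 = 3.260.
True-score variance = ρ_W + ρ_U + 2·0.63, so 0.8681 = (0.77 + ρ_U + 1.26) / 3.260.
ρ_U = 0.8681·3.260 − 0.77 − 1.26 = 0.800.

0.800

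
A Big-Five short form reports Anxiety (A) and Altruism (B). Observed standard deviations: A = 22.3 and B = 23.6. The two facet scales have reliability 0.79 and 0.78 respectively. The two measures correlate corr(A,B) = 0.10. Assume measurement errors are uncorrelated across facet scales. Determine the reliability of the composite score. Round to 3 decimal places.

Var(A+B) = 22.3² + 23.6² + 2·[22.3·23.6·0.10] = 1054.25 + 105.256 = 1159.51.
With uncorrelated errors the cross-covariances are all true-score covariance, so they carry over unchanged; only the diagonal terms shrink to ρᵢσᵢ².
True-score variance = [22.3²·0.79 + 23.6²·0.78] + 105.256 = 827.288 + 105.256 = 932.544.
Reliability = 932.544 / 1159.51 = 0.804.

0.804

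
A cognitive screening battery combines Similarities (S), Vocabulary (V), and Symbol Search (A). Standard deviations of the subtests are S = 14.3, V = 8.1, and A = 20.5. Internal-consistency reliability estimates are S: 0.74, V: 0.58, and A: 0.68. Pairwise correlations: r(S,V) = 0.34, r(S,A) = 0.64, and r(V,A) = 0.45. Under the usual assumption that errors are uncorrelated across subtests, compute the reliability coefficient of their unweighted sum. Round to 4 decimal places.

0.8337

Var(S+V+A) = 14.3² + 8.1² + 20.5² + 2·[14.3·8.1·0.34 + 14.3·20.5·0.64 + 8.1·20.5·0.45] = 690.35 + 603.441 = 1293.79.
Under uncorrelated errors the observed covariances equal the true-score covariances, so only the own-variance terms attenuate.
True-score variance = [14.3²·0.74 + 8.1²·0.58 + 20.5²·0.68] + 603.441 = 475.146 + 603.441 = 1078.59.
Reliability = 1078.59 / 1293.79 = 0.8337.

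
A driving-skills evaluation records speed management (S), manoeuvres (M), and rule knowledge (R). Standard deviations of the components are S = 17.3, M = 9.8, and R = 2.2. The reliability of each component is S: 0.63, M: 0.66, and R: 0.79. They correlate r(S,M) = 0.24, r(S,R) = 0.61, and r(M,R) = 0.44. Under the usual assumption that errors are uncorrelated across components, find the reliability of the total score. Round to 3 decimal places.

0.736

Var(S+M+R) = 17.3² + 9.8² + 2.2² + 2·[17.3·9.8·0.24 + 17.3·2.2·0.61 + 9.8·2.2·0.44] = 400.17 + 146.785 = 546.955.
Because errors are independent across components, Cov(Tᵢ,Tⱼ) = Cov(Xᵢ,Xⱼ); the off-diagonal part of the true-score variance is the same as above.
True-score variance = [17.3²·0.63 + 9.8²·0.66 + 2.2²·0.79] + 146.785 = 255.763 + 146.785 = 402.548.
Reliability = 402.548 / 546.955 = 0.736.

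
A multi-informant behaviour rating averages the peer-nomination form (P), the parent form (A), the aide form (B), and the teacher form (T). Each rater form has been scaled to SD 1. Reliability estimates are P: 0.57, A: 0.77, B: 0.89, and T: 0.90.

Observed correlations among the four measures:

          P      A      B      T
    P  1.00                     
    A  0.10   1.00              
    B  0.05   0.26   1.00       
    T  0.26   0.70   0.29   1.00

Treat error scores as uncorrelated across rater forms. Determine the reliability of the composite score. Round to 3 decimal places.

Var(P+A+B+T) = 4 + 2·[0.10 + 0.05 + 0.26 + 0.26 + 0.70 + 0.29] = 4 + 3.32 = 7.32.
Under uncorrelated errors the observed covariances equal the true-score covariances, so only the own-variance terms attenuate.
True-score variance = [0.57 + 0.77 + 0.89 + 0.90] + 3.32 = 3.13 + 3.32 = 6.45.
Reliability = 6.45 / 7.32 = 0.881.

0.881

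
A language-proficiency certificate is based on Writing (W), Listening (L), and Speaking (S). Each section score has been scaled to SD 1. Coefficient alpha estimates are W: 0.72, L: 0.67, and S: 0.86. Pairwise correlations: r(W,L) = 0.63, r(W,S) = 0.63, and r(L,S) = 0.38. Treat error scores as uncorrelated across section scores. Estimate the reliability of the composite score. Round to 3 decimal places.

0.881

Var(W+L+S) = 3 + 2·[0.63 + 0.63 + 0.38] = 3 + 3.28 = 6.28.
Because errors are independent across components, Cov(Tᵢ,Tⱼ) = Cov(Xᵢ,Xⱼ); the off-diagonal part of the true-score variance is the same as above.
True-score variance = [0.72 + 0.67 + 0.86] + 3.28 = 2.25 + 3.28 = 5.53.
Reliability = 5.53 / 6.28 = 0.881.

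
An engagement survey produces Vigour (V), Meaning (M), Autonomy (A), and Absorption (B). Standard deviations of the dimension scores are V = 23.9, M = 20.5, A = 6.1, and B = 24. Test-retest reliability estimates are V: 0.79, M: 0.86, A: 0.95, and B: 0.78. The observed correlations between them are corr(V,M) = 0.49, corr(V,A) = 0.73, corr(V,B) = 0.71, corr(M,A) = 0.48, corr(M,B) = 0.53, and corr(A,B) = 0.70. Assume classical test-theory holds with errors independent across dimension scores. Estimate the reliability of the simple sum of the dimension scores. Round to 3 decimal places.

Var(V+M+A+B) = 23.9² + 20.5² + 6.1² + 24² + 2·[23.9·20.5·0.49 + 23.9·6.1·0.73 + 23.9·24·0.71 + 20.5·6.1·0.48 + 20.5·24·0.53 + 6.1·24·0.70] = 1604.67 + 2354.04 = 3958.71.
Under uncorrelated errors the observed covariances equal the true-score covariances, so only the own-variance terms attenuate.
True-score variance = [23.9²·0.79 + 20.5²·0.86 + 6.1²·0.95 + 24²·0.78] + 2354.04 = 1297.3 + 2354.04 = 3651.34.
Reliability = 3651.34 / 3958.71 = 0.922.

0.922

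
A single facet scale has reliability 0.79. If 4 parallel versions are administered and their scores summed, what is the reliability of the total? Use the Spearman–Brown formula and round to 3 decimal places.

ρ_k = kρ / (1 + (k−1)ρ) = 4·0.79 / (1 + 3·0.79) = 3.160 / 3.370 = 0.938.

0.938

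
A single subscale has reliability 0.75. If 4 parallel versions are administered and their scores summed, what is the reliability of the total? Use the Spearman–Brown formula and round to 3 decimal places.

0.923

ρ_k = kρ / (1 + (k−1)ρ) = 4·0.75 / (1 + 3·0.75) = 3.000 / 3.250 = 0.923.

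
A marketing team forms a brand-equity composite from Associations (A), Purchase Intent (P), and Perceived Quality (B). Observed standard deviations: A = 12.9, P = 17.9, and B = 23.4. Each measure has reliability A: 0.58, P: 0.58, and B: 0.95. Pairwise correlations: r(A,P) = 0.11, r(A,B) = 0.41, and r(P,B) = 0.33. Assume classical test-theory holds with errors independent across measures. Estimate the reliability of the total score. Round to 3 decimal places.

0.856

Var(A+P+B) = 12.9² + 17.9² + 23.4² + 2·[12.9·17.9·0.11 + 12.9·23.4·0.41 + 17.9·23.4·0.33] = 1034.38 + 574.773 = 1609.15.
With uncorrelated errors the cross-covariances are all true-score covariance, so they carry over unchanged; only the diagonal terms shrink to ρᵢσᵢ².
True-score variance = [12.9²·0.58 + 17.9²·0.58 + 23.4²·0.95] + 574.773 = 802.538 + 574.773 = 1377.31.
Reliability = 1377.31 / 1609.15 = 0.856.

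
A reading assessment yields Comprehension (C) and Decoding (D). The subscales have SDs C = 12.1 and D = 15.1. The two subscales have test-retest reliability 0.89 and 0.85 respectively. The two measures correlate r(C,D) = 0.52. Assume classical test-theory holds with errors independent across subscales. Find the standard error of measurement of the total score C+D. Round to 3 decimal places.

Var(total) = 374.42 + 190.018 = 564.438.
True-score variance = 324.113 + 190.018 = 514.132, so reliability = 0.9109.
Error variance = 564.438 − 514.132 = 50.3066; SEM = √50.3066 = 7.093.

7.093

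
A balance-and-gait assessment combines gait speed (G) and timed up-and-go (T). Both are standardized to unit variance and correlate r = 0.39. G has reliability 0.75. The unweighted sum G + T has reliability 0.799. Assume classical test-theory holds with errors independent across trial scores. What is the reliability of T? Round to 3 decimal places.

0.691

Var(G+T) = 2 + 2·0.39 = 2.780.
True-score variance = ρ_G + ρ_T + 2·0.39, so 0.799 = (0.75 + ρ_T + 0.78) / 2.780.
ρ_T = 0.799·2.780 − 0.75 − 0.78 = 0.691.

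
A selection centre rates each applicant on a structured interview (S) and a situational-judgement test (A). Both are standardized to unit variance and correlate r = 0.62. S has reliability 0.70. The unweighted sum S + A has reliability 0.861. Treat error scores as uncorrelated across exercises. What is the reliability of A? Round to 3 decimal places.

Var(S+A) = 2 + 2·0.62 = 3.240.
True-score variance = ρ_S + ρ_A + 2·0.62, so 0.861 = (0.70 + ρ_A + 1.24) / 3.240.
ρ_A = 0.861·3.240 − 0.70 − 1.24 = 0.850.

0.850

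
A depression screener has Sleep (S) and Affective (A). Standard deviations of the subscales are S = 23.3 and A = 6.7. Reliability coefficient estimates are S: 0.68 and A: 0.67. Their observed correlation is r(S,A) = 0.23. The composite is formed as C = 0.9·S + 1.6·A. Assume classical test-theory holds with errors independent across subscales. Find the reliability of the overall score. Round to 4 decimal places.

Var(C) = 0.9²·23.3² + 1.6²·6.7² + 2·[1.44·23.3·6.7·0.23] = 554.659 + 103.407 = 658.067.
With uncorrelated errors the cross-covariances are all true-score covariance, so they carry over unchanged; only the diagonal terms shrink to ρᵢσᵢ².
True-score variance = [0.9²·23.3²·0.68 + 1.6²·6.7²·0.67] + 103.407 = 376.019 + 103.407 = 479.426.
Reliability = 479.426 / 658.067 = 0.7285.

0.7285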